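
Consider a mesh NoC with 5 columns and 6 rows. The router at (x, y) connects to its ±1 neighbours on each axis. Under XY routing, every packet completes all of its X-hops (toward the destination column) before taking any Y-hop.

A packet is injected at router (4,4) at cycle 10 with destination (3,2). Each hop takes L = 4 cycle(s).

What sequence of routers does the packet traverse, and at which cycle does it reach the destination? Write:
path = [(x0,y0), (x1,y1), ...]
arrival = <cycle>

#0 — 4,4 | c10
#1 — 3,4 | c14 | W
#2 — 3,3 | c18 | S
#3 — 3,2 | c22 | S

path = [(4,4), (3,4), (3,3), (3,2)]
arrival = 22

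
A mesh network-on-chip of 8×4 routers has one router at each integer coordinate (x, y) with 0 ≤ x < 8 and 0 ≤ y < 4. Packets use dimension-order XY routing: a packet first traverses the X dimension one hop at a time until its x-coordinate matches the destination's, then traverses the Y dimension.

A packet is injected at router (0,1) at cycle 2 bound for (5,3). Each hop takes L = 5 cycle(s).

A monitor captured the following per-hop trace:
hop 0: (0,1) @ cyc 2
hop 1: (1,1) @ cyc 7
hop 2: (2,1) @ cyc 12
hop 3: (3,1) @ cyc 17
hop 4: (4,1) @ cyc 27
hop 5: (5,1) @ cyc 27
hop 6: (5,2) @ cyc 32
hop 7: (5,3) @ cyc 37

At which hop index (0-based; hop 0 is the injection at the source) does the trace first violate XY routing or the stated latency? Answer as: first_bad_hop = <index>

first_bad_hop = 4

[1] (+1,+0) / 5c ⇒ ok
[2] (+1,+0) / 5c ⇒ ok
[3] (+1,+0) / 5c ⇒ ok
[4] (+1,+0) / 10c ⇒ BAD: Δcyc=10≠L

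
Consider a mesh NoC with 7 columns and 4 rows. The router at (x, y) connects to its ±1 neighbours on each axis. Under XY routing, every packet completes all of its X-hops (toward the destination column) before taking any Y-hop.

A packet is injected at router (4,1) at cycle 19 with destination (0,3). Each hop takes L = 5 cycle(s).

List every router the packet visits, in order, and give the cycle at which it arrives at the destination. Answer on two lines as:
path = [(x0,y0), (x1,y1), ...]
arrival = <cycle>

path = [(4,1), (3,1), (2,1), (1,1), (0,1), (0,2), (0,3)]
arrival = 49

hop 0: (4,1) @ cyc 19
hop 1: (3,1) @ cyc 24  [W]
hop 2: (2,1) @ cyc 29  [W]
hop 3: (1,1) @ cyc 34  [W]
hop 4: (0,1) @ cyc 39  [W]
hop 5: (0,2) @ cyc 44  [N]
hop 6: (0,3) @ cyc 49  [N]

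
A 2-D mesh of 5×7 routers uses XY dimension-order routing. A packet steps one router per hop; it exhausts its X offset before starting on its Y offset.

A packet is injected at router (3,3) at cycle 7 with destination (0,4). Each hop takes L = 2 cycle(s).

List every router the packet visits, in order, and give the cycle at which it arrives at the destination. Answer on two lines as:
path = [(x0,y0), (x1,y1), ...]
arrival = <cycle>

#0 — 3,3 | c7
#1 — 2,3 | c9 | W
#2 — 1,3 | c11 | W
#3 — 0,3 | c13 | W
#4 — 0,4 | c15 | N

path = [(3,3), (2,3), (1,3), (0,3), (0,4)]
arrival = 15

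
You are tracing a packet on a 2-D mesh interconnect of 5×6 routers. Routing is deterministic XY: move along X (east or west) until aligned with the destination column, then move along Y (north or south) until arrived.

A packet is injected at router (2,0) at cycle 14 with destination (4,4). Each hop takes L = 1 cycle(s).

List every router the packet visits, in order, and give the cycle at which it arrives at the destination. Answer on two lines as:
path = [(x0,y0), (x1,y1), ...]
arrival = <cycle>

path = [(2,0), (3,0), (4,0), (4,1), (4,2), (4,3), (4,4)]
arrival = 20

#0 — 2,0 | c14
#1 — 3,0 | c15 | E
#2 — 4,0 | c16 | E
#3 — 4,1 | c17 | N
#4 — 4,2 | c18 | N
#5 — 4,3 | c19 | N
#6 — 4,4 | c20 | N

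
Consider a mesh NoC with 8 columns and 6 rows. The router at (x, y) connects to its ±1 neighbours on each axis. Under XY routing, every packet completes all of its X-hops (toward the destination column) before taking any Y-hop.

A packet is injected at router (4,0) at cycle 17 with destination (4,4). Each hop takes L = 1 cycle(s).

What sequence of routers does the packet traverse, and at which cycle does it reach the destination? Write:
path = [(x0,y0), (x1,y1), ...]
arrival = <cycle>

t=17: at (4,0)
t=18: at (4,1) after N
t=19: at (4,2) after N
t=20: at (4,3) after N
t=21: at (4,4) after N

path = [(4,0), (4,1), (4,2), (4,3), (4,4)]
arrival = 21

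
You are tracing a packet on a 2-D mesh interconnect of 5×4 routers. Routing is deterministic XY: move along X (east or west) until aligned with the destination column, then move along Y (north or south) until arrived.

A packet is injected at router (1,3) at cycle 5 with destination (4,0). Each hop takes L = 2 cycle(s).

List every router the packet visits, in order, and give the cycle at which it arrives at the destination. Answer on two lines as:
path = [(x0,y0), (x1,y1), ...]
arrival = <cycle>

t=5: at (1,3)
t=7: at (2,3) after E
t=9: at (3,3) after E
t=11: at (4,3) after E
t=13: at (4,2) after S
t=15: at (4,1) after S
t=17: at (4,0) after S

path = [(1,3), (2,3), (3,3), (4,3), (4,2), (4,1), (4,0)]
arrival = 17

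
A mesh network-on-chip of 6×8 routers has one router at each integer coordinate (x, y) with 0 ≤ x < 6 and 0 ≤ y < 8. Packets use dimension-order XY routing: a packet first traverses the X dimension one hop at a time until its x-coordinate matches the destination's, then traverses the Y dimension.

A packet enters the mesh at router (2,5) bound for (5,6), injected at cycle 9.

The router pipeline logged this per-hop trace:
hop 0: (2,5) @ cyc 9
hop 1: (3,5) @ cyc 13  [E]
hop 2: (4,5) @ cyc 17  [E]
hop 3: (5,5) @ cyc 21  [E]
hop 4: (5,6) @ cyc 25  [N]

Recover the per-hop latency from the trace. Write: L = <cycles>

Between hops 0 and 1 the cycle counter advances 13 − 9 = 4.
Each hop adds L, hence L = 4.

L = 4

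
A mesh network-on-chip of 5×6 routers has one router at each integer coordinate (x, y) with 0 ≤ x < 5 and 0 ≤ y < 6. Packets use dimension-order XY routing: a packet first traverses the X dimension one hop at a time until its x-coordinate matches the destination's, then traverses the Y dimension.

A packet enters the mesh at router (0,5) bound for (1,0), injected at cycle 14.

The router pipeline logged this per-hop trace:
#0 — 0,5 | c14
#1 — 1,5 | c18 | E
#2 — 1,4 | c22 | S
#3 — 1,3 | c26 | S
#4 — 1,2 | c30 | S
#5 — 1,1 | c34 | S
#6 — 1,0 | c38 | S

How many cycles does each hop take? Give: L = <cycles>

From hop 0 (14) to hop 1 (18): +4 cycles.
That increment is L by definition: L = 4.

L = 4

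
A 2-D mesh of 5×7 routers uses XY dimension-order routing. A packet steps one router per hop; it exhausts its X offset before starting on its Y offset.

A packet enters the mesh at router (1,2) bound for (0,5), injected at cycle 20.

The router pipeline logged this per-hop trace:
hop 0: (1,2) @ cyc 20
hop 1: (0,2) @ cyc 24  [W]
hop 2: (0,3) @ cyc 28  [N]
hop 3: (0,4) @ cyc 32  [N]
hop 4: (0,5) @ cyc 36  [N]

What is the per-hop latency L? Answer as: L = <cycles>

L = 4

Between hops 0 and 1 the cycle counter advances 24 − 20 = 4.
Each hop adds L, hence L = 4.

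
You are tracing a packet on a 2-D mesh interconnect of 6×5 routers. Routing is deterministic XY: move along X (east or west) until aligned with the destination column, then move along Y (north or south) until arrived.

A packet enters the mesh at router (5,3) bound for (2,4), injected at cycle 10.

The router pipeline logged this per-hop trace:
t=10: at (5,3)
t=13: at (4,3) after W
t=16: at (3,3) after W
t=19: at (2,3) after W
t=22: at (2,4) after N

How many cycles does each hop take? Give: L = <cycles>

cyc[1] − cyc[0] = 13 − 10 = 3.
Per-hop latency L = Δcyc = 3.

L = 3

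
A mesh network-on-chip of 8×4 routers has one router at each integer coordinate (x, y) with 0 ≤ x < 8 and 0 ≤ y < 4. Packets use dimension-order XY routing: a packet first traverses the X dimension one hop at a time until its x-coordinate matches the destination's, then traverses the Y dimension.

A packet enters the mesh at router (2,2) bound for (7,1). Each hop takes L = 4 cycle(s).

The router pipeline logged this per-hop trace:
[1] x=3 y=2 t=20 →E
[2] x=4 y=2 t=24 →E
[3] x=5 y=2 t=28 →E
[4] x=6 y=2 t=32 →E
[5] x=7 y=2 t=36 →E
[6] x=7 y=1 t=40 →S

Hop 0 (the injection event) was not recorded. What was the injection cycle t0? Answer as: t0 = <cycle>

The first recorded entry is hop 1 at cycle 20.
Subtract one hop: t0 = 20 − 4 = 16.

t0 = 16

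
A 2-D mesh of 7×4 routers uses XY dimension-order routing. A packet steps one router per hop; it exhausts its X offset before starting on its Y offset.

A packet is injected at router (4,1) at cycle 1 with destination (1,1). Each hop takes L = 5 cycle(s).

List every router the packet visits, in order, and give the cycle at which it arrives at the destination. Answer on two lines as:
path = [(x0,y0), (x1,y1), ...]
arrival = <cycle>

src (4,1)  cyc=1
W→(3,1)  cyc=6
W→(2,1)  cyc=11
W→(1,1)  cyc=16

path = [(4,1), (3,1), (2,1), (1,1)]
arrival = 16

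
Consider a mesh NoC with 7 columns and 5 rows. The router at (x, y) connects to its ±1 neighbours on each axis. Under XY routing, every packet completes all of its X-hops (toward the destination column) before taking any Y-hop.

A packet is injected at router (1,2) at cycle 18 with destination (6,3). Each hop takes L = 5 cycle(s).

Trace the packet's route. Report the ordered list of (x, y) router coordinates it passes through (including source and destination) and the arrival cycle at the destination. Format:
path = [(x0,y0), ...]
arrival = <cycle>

path = [(1,2), (2,2), (3,2), (4,2), (5,2), (6,2), (6,3)]
arrival = 48

hop 0: (1,2) @ cyc 18
hop 1: (2,2) @ cyc 23  [E]
hop 2: (3,2) @ cyc 28  [E]
hop 3: (4,2) @ cyc 33  [E]
hop 4: (5,2) @ cyc 38  [E]
hop 5: (6,2) @ cyc 43  [E]
hop 6: (6,3) @ cyc 48  [N]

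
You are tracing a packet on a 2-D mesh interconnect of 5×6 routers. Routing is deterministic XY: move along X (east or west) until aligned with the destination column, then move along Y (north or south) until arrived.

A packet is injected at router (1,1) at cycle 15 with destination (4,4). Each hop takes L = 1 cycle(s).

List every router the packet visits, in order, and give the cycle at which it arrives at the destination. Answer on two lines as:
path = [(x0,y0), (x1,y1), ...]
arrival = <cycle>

#0 — 1,1 | c15
#1 — 2,1 | c16 | E
#2 — 3,1 | c17 | E
#3 — 4,1 | c18 | E
#4 — 4,2 | c19 | N
#5 — 4,3 | c20 | N
#6 — 4,4 | c21 | N

path = [(1,1), (2,1), (3,1), (4,1), (4,2), (4,3), (4,4)]
arrival = 21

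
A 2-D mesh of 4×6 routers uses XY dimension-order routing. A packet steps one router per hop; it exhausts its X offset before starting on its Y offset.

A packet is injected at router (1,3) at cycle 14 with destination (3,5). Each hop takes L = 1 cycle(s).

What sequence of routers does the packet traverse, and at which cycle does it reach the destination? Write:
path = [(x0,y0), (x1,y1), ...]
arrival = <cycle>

#0 — 1,3 | c14
#1 — 2,3 | c15 | E
#2 — 3,3 | c16 | E
#3 — 3,4 | c17 | N
#4 — 3,5 | c18 | N

path = [(1,3), (2,3), (3,3), (3,4), (3,5)]
arrival = 18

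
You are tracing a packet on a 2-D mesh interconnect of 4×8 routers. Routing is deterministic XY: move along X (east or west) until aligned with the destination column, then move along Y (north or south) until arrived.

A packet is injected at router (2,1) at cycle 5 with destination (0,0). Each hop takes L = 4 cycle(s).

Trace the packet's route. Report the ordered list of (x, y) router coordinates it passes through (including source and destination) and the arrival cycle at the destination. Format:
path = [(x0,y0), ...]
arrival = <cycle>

path = [(2,1), (1,1), (0,1), (0,0)]
arrival = 17

src (2,1)  cyc=5
W→(1,1)  cyc=9
W→(0,1)  cyc=13
S→(0,0)  cyc=17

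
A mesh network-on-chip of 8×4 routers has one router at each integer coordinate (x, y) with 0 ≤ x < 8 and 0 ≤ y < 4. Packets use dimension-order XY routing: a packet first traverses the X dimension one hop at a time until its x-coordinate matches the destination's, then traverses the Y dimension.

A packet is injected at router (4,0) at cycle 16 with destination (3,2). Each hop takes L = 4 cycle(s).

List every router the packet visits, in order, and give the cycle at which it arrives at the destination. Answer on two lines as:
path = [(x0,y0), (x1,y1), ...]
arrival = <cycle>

path = [(4,0), (3,0), (3,1), (3,2)]
arrival = 28

src (4,0)  cyc=16
W→(3,0)  cyc=20
N→(3,1)  cyc=24
N→(3,2)  cyc=28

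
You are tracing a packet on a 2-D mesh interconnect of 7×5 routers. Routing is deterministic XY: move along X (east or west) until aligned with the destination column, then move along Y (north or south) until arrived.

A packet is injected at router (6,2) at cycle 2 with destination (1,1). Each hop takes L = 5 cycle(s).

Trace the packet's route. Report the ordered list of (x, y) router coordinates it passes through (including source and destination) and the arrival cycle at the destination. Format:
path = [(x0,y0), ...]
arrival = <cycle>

path = [(6,2), (5,2), (4,2), (3,2), (2,2), (1,2), (1,1)]
arrival = 32

  0. router=(6,2) cycle=2 (inject)
  1. router=(5,2) cycle=7 dir=W
  2. router=(4,2) cycle=12 dir=W
  3. router=(3,2) cycle=17 dir=W
  4. router=(2,2) cycle=22 dir=W
  5. router=(1,2) cycle=27 dir=W
  6. router=(1,1) cycle=32 dir=S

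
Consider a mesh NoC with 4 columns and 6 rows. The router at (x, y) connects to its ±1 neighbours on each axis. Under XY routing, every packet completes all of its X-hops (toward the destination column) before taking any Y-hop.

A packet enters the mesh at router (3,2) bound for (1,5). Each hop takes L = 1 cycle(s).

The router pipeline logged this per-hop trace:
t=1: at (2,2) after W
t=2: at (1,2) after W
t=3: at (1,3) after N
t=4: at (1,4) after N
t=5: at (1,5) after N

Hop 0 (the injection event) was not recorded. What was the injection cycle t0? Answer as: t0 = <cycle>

t0 = 0

At hop 1 the cycle is 1; in general cyc_k = t0 + kL.
So t0 = 1 − 1·1 = 0.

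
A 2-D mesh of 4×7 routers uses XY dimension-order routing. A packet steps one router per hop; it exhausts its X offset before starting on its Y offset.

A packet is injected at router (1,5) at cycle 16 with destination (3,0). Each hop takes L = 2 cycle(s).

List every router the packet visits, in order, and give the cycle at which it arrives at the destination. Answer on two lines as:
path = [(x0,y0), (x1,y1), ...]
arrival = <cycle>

hop 0: (1,5) @ cyc 16
hop 1: (2,5) @ cyc 18  [E]
hop 2: (3,5) @ cyc 20  [E]
hop 3: (3,4) @ cyc 22  [S]
hop 4: (3,3) @ cyc 24  [S]
hop 5: (3,2) @ cyc 26  [S]
hop 6: (3,1) @ cyc 28  [S]
hop 7: (3,0) @ cyc 30  [S]

path = [(1,5), (2,5), (3,5), (3,4), (3,3), (3,2), (3,1), (3,0)]
arrival = 30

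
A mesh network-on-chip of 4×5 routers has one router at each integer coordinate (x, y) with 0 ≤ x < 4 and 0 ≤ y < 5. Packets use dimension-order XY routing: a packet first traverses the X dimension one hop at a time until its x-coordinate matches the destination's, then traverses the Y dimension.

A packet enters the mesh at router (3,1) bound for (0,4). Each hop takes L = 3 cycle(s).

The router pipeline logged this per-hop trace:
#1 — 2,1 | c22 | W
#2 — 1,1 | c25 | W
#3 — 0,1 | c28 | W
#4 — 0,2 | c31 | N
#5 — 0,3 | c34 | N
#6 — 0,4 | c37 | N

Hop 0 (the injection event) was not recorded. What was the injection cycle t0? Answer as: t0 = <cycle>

The first recorded entry is hop 1 at cycle 22.
So t0 = 22 − 1·3 = 19.

t0 = 19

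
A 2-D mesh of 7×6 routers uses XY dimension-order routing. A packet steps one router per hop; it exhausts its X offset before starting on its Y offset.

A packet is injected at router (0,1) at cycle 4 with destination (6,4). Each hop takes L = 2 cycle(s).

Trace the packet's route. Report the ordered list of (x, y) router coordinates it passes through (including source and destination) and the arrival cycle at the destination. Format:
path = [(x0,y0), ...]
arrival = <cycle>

#0 — 0,1 | c4
#1 — 1,1 | c6 | E
#2 — 2,1 | c8 | E
#3 — 3,1 | c10 | E
#4 — 4,1 | c12 | E
#5 — 5,1 | c14 | E
#6 — 6,1 | c16 | E
#7 — 6,2 | c18 | N
#8 — 6,3 | c20 | N
#9 — 6,4 | c22 | N

path = [(0,1), (1,1), (2,1), (3,1), (4,1), (5,1), (6,1), (6,2), (6,3), (6,4)]
arrival = 22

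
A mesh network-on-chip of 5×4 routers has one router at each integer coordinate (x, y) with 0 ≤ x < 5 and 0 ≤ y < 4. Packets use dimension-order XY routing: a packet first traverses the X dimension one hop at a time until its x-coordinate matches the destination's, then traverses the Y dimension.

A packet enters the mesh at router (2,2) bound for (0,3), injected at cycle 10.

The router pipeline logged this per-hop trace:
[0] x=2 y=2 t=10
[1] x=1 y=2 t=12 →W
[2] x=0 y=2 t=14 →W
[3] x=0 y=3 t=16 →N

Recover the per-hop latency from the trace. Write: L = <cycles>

cyc[1] − cyc[0] = 12 − 10 = 2.
Per-hop latency L = Δcyc = 2.

L = 2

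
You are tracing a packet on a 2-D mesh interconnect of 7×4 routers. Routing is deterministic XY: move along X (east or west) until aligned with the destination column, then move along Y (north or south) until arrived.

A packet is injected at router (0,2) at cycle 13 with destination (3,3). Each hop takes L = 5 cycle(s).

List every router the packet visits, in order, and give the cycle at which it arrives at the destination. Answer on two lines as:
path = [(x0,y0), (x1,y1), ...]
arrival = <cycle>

path = [(0,2), (1,2), (2,2), (3,2), (3,3)]
arrival = 33

hop 0: (0,2) @ cyc 13
hop 1: (1,2) @ cyc 18  [E]
hop 2: (2,2) @ cyc 23  [E]
hop 3: (3,2) @ cyc 28  [E]
hop 4: (3,3) @ cyc 33  [N]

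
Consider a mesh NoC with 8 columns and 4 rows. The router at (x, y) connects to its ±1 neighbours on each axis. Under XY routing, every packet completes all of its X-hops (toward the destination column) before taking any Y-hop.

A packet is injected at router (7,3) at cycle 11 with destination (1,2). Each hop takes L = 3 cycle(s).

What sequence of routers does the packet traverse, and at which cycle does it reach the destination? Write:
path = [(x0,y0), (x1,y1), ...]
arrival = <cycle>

[0] x=7 y=3 t=11
[1] x=6 y=3 t=14 →W
[2] x=5 y=3 t=17 →W
[3] x=4 y=3 t=20 →W
[4] x=3 y=3 t=23 →W
[5] x=2 y=3 t=26 →W
[6] x=1 y=3 t=29 →W
[7] x=1 y=2 t=32 →S

path = [(7,3), (6,3), (5,3), (4,3), (3,3), (2,3), (1,3), (1,2)]
arrival = 32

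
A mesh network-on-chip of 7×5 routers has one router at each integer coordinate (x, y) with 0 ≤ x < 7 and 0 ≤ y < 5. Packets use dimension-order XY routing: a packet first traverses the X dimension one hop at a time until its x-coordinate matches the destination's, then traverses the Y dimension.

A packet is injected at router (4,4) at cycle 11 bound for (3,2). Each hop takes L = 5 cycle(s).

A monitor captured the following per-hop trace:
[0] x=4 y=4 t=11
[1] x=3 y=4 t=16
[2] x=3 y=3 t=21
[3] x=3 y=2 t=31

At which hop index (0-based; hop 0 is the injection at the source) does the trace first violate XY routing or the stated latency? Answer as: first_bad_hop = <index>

first_bad_hop = 3

hop 1: step (-1,+0), +5 cyc — ok
hop 2: step (+0,-1), +5 cyc — ok
hop 3: step (+0,-1), +10 cyc — BAD: Δcyc=10≠L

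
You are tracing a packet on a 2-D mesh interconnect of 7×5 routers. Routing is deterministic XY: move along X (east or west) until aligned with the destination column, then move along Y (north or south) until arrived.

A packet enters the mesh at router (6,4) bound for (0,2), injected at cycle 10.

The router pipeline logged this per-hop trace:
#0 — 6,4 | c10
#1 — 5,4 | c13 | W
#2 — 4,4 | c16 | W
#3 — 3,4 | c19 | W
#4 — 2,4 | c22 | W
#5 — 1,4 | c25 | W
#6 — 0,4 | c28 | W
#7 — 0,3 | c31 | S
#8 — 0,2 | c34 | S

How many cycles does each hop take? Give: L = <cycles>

L = 3

Between hops 0 and 1 the cycle counter advances 13 − 10 = 3.
Each hop adds L, hence L = 3.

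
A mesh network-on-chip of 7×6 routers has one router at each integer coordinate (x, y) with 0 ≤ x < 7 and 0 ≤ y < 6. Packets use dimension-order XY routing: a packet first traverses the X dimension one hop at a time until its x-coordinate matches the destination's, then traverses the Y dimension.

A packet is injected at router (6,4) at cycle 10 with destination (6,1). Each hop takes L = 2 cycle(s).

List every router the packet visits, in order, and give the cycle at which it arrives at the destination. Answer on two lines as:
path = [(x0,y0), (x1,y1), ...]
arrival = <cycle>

path = [(6,4), (6,3), (6,2), (6,1)]
arrival = 16

  0. router=(6,4) cycle=10 (inject)
  1. router=(6,3) cycle=12 dir=S
  2. router=(6,2) cycle=14 dir=S
  3. router=(6,1) cycle=16 dir=S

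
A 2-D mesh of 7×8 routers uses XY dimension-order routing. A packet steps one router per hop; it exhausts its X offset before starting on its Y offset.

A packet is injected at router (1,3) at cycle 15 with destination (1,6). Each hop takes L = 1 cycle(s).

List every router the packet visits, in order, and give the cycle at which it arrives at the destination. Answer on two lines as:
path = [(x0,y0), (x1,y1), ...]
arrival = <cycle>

path = [(1,3), (1,4), (1,5), (1,6)]
arrival = 18

src (1,3)  cyc=15
N→(1,4)  cyc=16
N→(1,5)  cyc=17
N→(1,6)  cyc=18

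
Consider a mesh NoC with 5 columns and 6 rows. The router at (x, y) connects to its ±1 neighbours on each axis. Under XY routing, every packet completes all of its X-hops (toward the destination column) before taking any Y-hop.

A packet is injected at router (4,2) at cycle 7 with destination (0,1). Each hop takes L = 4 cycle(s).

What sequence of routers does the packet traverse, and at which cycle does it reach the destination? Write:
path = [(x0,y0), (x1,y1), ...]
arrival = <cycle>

path = [(4,2), (3,2), (2,2), (1,2), (0,2), (0,1)]
arrival = 27

#0 — 4,2 | c7
#1 — 3,2 | c11 | W
#2 — 2,2 | c15 | W
#3 — 1,2 | c19 | W
#4 — 0,2 | c23 | W
#5 — 0,1 | c27 | S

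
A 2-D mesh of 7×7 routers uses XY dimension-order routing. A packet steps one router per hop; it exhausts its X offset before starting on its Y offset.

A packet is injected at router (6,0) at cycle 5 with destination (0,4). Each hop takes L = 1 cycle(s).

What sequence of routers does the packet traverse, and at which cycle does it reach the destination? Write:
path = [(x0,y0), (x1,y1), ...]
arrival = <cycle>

path = [(6,0), (5,0), (4,0), (3,0), (2,0), (1,0), (0,0), (0,1), (0,2), (0,3), (0,4)]
arrival = 15

hop 0: (6,0) @ cyc 5
hop 1: (5,0) @ cyc 6  [W]
hop 2: (4,0) @ cyc 7  [W]
hop 3: (3,0) @ cyc 8  [W]
hop 4: (2,0) @ cyc 9  [W]
hop 5: (1,0) @ cyc 10  [W]
hop 6: (0,0) @ cyc 11  [W]
hop 7: (0,1) @ cyc 12  [N]
hop 8: (0,2) @ cyc 13  [N]
hop 9: (0,3) @ cyc 14  [N]
hop 10: (0,4) @ cyc 15  [N]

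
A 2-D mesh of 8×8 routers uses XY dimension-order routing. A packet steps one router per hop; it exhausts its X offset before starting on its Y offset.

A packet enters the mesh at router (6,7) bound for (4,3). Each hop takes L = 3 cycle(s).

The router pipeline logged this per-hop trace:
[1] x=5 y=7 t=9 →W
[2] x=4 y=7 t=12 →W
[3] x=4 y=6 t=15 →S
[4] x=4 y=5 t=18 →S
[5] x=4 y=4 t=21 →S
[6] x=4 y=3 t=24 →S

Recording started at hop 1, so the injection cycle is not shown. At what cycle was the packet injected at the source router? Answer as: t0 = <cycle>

t0 = 6

The first recorded entry is hop 1 at cycle 9.
t0 = cyc[1] − L = 9 − 3 = 6.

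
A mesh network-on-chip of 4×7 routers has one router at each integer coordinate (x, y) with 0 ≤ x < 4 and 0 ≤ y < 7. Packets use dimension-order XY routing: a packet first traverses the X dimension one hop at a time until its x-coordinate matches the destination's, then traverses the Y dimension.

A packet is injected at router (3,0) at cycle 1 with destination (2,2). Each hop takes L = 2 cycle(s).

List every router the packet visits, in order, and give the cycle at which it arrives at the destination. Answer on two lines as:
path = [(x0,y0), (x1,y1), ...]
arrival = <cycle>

t=1: at (3,0)
t=3: at (2,0) after W
t=5: at (2,1) after N
t=7: at (2,2) after N

path = [(3,0), (2,0), (2,1), (2,2)]
arrival = 7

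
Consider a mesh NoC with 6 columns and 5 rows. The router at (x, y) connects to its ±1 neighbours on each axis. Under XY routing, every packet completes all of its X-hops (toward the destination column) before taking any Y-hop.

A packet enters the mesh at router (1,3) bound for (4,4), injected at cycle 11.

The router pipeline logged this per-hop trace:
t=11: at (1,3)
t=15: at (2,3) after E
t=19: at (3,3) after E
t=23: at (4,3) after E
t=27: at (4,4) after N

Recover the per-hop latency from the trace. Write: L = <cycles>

L = 4

Between hops 0 and 1 the cycle counter advances 15 − 11 = 4.
Per-hop latency L = Δcyc = 4.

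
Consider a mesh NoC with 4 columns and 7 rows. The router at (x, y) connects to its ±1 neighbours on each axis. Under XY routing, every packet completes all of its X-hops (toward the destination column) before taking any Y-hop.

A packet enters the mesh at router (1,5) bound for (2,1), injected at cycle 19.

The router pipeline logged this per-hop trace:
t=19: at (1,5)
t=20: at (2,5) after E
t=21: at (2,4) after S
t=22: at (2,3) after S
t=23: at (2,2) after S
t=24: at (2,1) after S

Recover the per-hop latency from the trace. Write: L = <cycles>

L = 1

Between hops 0 and 1 the cycle counter advances 20 − 19 = 1.
One hop costs L cycles, so L = 1.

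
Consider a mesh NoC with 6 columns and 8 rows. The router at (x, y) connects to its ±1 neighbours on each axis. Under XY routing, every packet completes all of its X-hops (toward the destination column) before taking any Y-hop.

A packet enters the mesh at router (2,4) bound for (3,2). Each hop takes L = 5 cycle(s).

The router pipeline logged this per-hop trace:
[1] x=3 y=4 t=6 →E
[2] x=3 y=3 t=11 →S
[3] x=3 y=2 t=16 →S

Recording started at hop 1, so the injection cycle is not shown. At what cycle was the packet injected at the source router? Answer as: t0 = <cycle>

t0 = 1

Hop 1 reached at cycle 6; hop k is at t0 + k·L.
So t0 = 6 − 1·5 = 1.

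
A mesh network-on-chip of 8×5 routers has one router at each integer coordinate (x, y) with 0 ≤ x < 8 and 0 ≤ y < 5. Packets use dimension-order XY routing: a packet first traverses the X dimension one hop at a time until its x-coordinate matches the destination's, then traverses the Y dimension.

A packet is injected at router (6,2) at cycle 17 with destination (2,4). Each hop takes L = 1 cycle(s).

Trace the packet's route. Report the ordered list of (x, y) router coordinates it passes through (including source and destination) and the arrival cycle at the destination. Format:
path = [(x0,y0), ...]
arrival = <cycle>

[0] x=6 y=2 t=17
[1] x=5 y=2 t=18 →W
[2] x=4 y=2 t=19 →W
[3] x=3 y=2 t=20 →W
[4] x=2 y=2 t=21 →W
[5] x=2 y=3 t=22 →N
[6] x=2 y=4 t=23 →N

path = [(6,2), (5,2), (4,2), (3,2), (2,2), (2,3), (2,4)]
arrival = 23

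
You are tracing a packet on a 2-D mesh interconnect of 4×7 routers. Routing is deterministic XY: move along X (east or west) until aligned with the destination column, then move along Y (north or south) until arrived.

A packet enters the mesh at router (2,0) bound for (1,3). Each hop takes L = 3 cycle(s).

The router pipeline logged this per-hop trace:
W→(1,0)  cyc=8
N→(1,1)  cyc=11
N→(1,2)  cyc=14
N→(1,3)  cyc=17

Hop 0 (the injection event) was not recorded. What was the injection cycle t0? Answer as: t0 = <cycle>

t0 = 5

cyc[1] = 8 and cyc[k] = t0 + k·L for every k.
Subtract one hop: t0 = 8 − 3 = 5.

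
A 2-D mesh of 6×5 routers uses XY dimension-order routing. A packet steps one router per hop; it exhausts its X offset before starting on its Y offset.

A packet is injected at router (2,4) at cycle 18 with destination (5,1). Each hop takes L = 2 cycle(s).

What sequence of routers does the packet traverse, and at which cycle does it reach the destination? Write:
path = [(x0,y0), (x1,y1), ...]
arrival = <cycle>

src (2,4)  cyc=18
E→(3,4)  cyc=20
E→(4,4)  cyc=22
E→(5,4)  cyc=24
S→(5,3)  cyc=26
S→(5,2)  cyc=28
S→(5,1)  cyc=30

path = [(2,4), (3,4), (4,4), (5,4), (5,3), (5,2), (5,1)]
arrival = 30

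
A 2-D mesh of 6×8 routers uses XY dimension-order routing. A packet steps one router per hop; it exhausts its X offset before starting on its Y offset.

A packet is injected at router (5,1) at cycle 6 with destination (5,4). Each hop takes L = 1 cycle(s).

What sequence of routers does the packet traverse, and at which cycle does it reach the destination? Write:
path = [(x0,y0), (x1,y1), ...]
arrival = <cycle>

path = [(5,1), (5,2), (5,3), (5,4)]
arrival = 9

hop 0: (5,1) @ cyc 6
hop 1: (5,2) @ cyc 7  [N]
hop 2: (5,3) @ cyc 8  [N]
hop 3: (5,4) @ cyc 9  [N]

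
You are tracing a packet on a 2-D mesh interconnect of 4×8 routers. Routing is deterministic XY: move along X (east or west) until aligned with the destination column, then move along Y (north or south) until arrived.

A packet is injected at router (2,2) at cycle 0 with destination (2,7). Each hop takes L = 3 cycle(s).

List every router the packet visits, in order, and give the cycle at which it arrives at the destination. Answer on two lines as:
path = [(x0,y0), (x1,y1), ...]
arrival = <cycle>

[0] x=2 y=2 t=0
[1] x=2 y=3 t=3 →N
[2] x=2 y=4 t=6 →N
[3] x=2 y=5 t=9 →N
[4] x=2 y=6 t=12 →N
[5] x=2 y=7 t=15 →N

path = [(2,2), (2,3), (2,4), (2,5), (2,6), (2,7)]
arrival = 15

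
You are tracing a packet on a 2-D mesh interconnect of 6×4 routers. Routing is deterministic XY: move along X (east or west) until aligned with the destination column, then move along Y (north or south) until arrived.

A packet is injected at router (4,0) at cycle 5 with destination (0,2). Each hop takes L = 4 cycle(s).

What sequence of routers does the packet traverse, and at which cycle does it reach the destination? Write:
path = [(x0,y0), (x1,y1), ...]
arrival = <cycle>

  0. router=(4,0) cycle=5 (inject)
  1. router=(3,0) cycle=9 dir=W
  2. router=(2,0) cycle=13 dir=W
  3. router=(1,0) cycle=17 dir=W
  4. router=(0,0) cycle=21 dir=W
  5. router=(0,1) cycle=25 dir=N
  6. router=(0,2) cycle=29 dir=N

path = [(4,0), (3,0), (2,0), (1,0), (0,0), (0,1), (0,2)]
arrival = 29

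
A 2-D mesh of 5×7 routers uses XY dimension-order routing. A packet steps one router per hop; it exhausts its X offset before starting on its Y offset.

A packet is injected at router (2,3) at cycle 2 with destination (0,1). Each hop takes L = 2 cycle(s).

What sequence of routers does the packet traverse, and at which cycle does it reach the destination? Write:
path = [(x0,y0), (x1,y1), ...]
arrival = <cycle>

hop 0: (2,3) @ cyc 2
hop 1: (1,3) @ cyc 4  [W]
hop 2: (0,3) @ cyc 6  [W]
hop 3: (0,2) @ cyc 8  [S]
hop 4: (0,1) @ cyc 10  [S]

path = [(2,3), (1,3), (0,3), (0,2), (0,1)]
arrival = 10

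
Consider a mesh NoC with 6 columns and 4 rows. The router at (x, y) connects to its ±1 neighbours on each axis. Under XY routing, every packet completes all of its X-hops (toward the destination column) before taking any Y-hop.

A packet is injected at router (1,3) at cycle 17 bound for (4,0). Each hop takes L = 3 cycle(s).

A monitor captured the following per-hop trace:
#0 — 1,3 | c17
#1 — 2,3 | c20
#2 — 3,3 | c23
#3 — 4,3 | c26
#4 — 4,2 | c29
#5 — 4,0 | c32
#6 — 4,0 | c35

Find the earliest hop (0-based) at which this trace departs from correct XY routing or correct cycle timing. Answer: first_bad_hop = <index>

check 1→ d=(1,0) cyc+3: ok
check 2→ d=(1,0) cyc+3: ok
check 3→ d=(1,0) cyc+3: ok
check 4→ d=(0,-1) cyc+3: ok
check 5→ d=(0,-2) cyc+3: BAD: non-unit step

first_bad_hop = 5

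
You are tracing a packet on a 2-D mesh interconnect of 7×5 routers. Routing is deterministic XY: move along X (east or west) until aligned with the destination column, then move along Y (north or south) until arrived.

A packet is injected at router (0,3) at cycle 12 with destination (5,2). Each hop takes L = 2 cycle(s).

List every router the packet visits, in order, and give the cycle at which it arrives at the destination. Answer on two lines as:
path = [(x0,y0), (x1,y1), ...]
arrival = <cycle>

[0] x=0 y=3 t=12
[1] x=1 y=3 t=14 →E
[2] x=2 y=3 t=16 →E
[3] x=3 y=3 t=18 →E
[4] x=4 y=3 t=20 →E
[5] x=5 y=3 t=22 →E
[6] x=5 y=2 t=24 →S

path = [(0,3), (1,3), (2,3), (3,3), (4,3), (5,3), (5,2)]
arrival = 24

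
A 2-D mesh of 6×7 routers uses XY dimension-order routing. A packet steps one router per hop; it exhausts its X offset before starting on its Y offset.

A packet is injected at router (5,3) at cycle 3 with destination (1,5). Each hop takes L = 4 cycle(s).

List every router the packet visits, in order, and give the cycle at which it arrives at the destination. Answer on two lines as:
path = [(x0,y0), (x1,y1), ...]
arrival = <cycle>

path = [(5,3), (4,3), (3,3), (2,3), (1,3), (1,4), (1,5)]
arrival = 27

src (5,3)  cyc=3
W→(4,3)  cyc=7
W→(3,3)  cyc=11
W→(2,3)  cyc=15
W→(1,3)  cyc=19
N→(1,4)  cyc=23
N→(1,5)  cyc=27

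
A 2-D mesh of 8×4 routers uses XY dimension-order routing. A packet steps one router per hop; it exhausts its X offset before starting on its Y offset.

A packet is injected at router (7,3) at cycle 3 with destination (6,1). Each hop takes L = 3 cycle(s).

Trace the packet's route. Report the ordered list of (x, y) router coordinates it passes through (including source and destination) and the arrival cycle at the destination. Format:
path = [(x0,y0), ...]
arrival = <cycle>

src (7,3)  cyc=3
W→(6,3)  cyc=6
S→(6,2)  cyc=9
S→(6,1)  cyc=12

path = [(7,3), (6,3), (6,2), (6,1)]
arrival = 12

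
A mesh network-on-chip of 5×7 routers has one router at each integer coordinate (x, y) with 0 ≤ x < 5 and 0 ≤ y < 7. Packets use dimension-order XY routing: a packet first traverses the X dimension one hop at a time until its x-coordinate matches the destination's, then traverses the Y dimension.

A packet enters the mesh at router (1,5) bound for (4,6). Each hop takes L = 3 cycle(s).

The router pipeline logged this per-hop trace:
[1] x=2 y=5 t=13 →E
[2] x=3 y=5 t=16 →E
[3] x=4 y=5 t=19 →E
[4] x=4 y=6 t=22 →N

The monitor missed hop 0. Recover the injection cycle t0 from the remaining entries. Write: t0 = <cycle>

t0 = 10

cyc[1] = 13 and cyc[k] = t0 + k·L for every k.
Subtract one hop: t0 = 13 − 3 = 10.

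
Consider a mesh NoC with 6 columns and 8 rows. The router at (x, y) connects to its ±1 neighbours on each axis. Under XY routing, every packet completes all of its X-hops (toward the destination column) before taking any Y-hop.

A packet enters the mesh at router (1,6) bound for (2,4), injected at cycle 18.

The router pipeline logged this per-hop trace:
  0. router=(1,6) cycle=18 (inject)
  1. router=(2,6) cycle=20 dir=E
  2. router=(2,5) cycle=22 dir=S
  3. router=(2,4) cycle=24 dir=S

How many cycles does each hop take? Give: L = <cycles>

L = 2

Δcyc across hop 0→1: 20 − 18 = 2.
Each hop adds L, hence L = 2.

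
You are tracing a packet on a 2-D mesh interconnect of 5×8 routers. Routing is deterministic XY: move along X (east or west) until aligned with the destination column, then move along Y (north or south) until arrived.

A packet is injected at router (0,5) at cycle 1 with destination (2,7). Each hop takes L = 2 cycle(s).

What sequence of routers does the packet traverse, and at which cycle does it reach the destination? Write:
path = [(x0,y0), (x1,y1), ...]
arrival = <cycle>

src (0,5)  cyc=1
E→(1,5)  cyc=3
E→(2,5)  cyc=5
N→(2,6)  cyc=7
N→(2,7)  cyc=9

path = [(0,5), (1,5), (2,5), (2,6), (2,7)]
arrival = 9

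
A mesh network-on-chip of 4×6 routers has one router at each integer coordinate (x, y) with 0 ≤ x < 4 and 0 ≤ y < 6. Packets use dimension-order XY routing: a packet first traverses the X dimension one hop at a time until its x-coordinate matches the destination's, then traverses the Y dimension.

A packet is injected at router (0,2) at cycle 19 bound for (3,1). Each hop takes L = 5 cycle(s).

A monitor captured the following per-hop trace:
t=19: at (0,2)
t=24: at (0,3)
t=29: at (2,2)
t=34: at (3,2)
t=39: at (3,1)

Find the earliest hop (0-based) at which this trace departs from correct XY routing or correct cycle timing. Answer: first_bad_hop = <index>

check 1→ d=(0,1) cyc+5: BAD: Y-move but x=0≠3

first_bad_hop = 1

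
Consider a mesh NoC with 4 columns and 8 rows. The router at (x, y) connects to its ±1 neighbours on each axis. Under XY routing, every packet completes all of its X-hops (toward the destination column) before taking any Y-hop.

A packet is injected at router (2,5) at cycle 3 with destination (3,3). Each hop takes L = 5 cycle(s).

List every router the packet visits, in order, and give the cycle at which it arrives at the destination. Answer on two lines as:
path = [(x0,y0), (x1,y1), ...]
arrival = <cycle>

t=3: at (2,5)
t=8: at (3,5) after E
t=13: at (3,4) after S
t=18: at (3,3) after S

path = [(2,5), (3,5), (3,4), (3,3)]
arrival = 18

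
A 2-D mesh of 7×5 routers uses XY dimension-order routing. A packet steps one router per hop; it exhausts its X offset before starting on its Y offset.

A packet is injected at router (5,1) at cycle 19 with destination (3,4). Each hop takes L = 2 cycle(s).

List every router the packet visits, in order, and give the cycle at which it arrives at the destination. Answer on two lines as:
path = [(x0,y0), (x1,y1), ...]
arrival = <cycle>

src (5,1)  cyc=19
W→(4,1)  cyc=21
W→(3,1)  cyc=23
N→(3,2)  cyc=25
N→(3,3)  cyc=27
N→(3,4)  cyc=29

path = [(5,1), (4,1), (3,1), (3,2), (3,3), (3,4)]
arrival = 29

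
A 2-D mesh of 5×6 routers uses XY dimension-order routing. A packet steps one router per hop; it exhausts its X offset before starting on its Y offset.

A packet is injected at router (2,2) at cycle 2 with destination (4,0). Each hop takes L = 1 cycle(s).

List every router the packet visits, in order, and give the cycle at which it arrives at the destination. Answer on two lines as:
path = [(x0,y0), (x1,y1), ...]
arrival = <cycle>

t=2: at (2,2)
t=3: at (3,2) after E
t=4: at (4,2) after E
t=5: at (4,1) after S
t=6: at (4,0) after S

path = [(2,2), (3,2), (4,2), (4,1), (4,0)]
arrival = 6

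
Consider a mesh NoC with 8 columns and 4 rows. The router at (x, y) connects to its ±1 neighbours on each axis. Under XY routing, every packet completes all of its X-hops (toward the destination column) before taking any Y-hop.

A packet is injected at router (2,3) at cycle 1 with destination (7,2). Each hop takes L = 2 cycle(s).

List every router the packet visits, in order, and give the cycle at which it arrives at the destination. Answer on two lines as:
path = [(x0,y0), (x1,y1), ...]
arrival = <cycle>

hop 0: (2,3) @ cyc 1
hop 1: (3,3) @ cyc 3  [E]
hop 2: (4,3) @ cyc 5  [E]
hop 3: (5,3) @ cyc 7  [E]
hop 4: (6,3) @ cyc 9  [E]
hop 5: (7,3) @ cyc 11  [E]
hop 6: (7,2) @ cyc 13  [S]

path = [(2,3), (3,3), (4,3), (5,3), (6,3), (7,3), (7,2)]
arrival = 13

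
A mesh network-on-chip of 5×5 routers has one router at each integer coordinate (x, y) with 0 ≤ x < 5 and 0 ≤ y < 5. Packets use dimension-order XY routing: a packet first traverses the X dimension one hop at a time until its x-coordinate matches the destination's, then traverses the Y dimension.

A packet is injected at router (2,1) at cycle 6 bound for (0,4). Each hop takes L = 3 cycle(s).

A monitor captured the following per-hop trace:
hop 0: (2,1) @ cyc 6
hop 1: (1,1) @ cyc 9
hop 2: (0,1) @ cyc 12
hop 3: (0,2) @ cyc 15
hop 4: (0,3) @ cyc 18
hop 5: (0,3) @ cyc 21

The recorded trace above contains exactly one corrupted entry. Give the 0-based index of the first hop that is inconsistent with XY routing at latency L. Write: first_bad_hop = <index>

hop 1: step (-1,+0), +3 cyc — ok
hop 2: step (-1,+0), +3 cyc — ok
hop 3: step (+0,+1), +3 cyc — ok
hop 4: step (+0,+1), +3 cyc — ok
hop 5: step (+0,+0), +3 cyc — BAD: non-unit step

first_bad_hop = 5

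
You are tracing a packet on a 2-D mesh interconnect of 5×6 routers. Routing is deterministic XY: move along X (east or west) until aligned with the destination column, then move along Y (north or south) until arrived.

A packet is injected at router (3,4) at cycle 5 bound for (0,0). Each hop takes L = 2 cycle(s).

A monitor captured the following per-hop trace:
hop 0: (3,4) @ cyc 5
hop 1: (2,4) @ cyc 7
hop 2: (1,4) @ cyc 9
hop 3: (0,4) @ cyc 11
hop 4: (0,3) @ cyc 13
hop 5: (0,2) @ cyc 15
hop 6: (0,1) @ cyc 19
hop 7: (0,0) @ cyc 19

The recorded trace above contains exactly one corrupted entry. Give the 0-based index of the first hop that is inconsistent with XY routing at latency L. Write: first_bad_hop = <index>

first_bad_hop = 6

hop 1: step (-1,+0), +2 cyc — ok
hop 2: step (-1,+0), +2 cyc — ok
hop 3: step (-1,+0), +2 cyc — ok
hop 4: step (+0,-1), +2 cyc — ok
hop 5: step (+0,-1), +2 cyc — ok
hop 6: step (+0,-1), +4 cyc — BAD: Δcyc=4≠L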